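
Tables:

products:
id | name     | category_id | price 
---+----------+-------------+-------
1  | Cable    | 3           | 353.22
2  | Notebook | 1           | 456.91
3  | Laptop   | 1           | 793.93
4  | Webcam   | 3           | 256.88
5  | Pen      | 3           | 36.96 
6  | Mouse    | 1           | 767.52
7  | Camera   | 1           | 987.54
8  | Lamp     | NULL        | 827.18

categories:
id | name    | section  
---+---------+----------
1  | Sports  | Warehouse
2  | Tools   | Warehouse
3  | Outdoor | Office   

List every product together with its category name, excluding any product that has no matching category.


INNER JOIN keeps only products rows whose category_id matches an id in categories. Walk through each product:
  - product 1 (Cable): category_id=3 -> matches Outdoor
  - product 2 (Notebook): category_id=1 -> matches Sports
  - product 3 (Laptop): category_id=1 -> matches Sports
  - product 4 (Webcam): category_id=3 -> matches Outdoor
  - product 5 (Pen): category_id=3 -> matches Outdoor
  - product 6 (Mouse): category_id=1 -> matches Sports
  - product 7 (Camera): category_id=1 -> matches Sports
  - product 8 (Lamp): category_id=NULL, no match -> dropped
So 1 of 8 rows is dropped.

SQL:
SELECT a.name, b.name AS category
FROM products a
INNER JOIN categories b ON a.category_id = b.id

Result:
name     | category
---------+---------
Cable    | Outdoor 
Notebook | Sports  
Laptop   | Sports  
Webcam   | Outdoor 
Pen      | Outdoor 
Mouse    | Sports  
Camera   | Sports  


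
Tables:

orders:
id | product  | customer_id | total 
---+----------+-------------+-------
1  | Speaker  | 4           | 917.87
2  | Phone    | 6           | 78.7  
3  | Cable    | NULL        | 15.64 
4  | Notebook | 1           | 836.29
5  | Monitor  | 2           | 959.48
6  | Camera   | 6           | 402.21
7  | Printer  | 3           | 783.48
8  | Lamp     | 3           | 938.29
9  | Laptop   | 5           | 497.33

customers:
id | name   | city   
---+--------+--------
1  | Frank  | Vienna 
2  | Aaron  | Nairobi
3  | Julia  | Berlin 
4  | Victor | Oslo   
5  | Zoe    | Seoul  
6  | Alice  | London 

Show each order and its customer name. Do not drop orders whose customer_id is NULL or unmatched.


LEFT JOIN keeps every row from orders (the left table); where customer_id has no match in customers, the customer columns become NULL. Walk through each order:
  - order 1 (Speaker): customer_id=4 -> matches Victor
  - order 2 (Phone): customer_id=6 -> matches Alice
  - order 3 (Cable): customer_id=NULL, no match -> kept with NULL
  - order 4 (Notebook): customer_id=1 -> matches Frank
  - order 5 (Monitor): customer_id=2 -> matches Aaron
  - order 6 (Camera): customer_id=6 -> matches Alice
  - order 7 (Printer): customer_id=3 -> matches Julia
  - order 8 (Lamp): customer_id=3 -> matches Julia
  - order 9 (Laptop): customer_id=5 -> matches Zoe
All 9 rows appear; 1 has NULL customer.

SQL:
SELECT a.product, b.name AS customer
FROM orders a
LEFT JOIN customers b ON a.customer_id = b.id

Result:
product  | customer
---------+---------
Speaker  | Victor  
Phone    | Alice   
Cable    | NULL    
Notebook | Frank   
Monitor  | Aaron   
Camera   | Alice   
Printer  | Julia   
Lamp     | Julia   
Laptop   | Zoe     


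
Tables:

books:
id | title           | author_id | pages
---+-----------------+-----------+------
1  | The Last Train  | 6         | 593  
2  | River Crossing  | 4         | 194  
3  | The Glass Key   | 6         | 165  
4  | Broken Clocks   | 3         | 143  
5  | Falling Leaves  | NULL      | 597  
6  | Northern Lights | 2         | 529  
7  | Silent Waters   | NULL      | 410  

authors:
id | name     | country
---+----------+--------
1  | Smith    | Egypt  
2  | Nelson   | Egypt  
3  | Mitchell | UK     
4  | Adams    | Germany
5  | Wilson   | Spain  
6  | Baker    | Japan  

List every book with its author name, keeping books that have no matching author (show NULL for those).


LEFT JOIN keeps every row from books (the left table); where author_id has no match in authors, the author columns become NULL. Walk through each book:
  - book 1 (The Last Train): author_id=6 -> matches Baker
  - book 2 (River Crossing): author_id=4 -> matches Adams
  - book 3 (The Glass Key): author_id=6 -> matches Baker
  - book 4 (Broken Clocks): author_id=3 -> matches Mitchell
  - book 5 (Falling Leaves): author_id=NULL, no match -> kept with NULL
  - book 6 (Northern Lights): author_id=2 -> matches Nelson
  - book 7 (Silent Waters): author_id=NULL, no match -> kept with NULL
All 7 rows appear; 2 have NULL author.

SQL:
SELECT a.title, b.name AS author
FROM books a
LEFT JOIN authors b ON a.author_id = b.id

Result:
title           | author  
----------------+---------
The Last Train  | Baker   
River Crossing  | Adams   
The Glass Key   | Baker   
Broken Clocks   | Mitchell
Falling Leaves  | NULL    
Northern Lights | Nelson  
Silent Waters   | NULL    


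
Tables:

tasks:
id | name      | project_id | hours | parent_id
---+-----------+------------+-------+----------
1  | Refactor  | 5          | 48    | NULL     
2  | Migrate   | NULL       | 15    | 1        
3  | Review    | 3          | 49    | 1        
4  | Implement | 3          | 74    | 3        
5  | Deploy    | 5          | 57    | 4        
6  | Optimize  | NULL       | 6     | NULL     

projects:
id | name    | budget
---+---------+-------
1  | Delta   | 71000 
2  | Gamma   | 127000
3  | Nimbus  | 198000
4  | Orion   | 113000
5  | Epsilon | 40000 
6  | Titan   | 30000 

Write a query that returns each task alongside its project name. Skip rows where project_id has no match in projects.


INNER JOIN keeps only tasks rows whose project_id matches an id in projects. Walk through each task:
  - task 1 (Refactor): project_id=5 -> matches Epsilon
  - task 2 (Migrate): project_id=NULL, no match -> dropped
  - task 3 (Review): project_id=3 -> matches Nimbus
  - task 4 (Implement): project_id=3 -> matches Nimbus
  - task 5 (Deploy): project_id=5 -> matches Epsilon
  - task 6 (Optimize): project_id=NULL, no match -> dropped
So 2 of 6 rows are dropped.

SQL:
SELECT a.name, b.name AS project
FROM tasks a
INNER JOIN projects b ON a.project_id = b.id

Result:
name      | project
----------+--------
Refactor  | Epsilon
Review    | Nimbus 
Implement | Nimbus 
Deploy    | Epsilon


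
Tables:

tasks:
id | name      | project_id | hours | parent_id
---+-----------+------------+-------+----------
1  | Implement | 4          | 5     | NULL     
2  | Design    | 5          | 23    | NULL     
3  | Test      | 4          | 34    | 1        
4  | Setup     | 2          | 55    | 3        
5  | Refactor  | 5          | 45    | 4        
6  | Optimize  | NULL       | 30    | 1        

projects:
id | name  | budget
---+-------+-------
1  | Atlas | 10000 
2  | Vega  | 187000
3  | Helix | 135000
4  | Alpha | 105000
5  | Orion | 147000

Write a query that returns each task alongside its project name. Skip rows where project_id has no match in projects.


INNER JOIN keeps only tasks rows whose project_id matches an id in projects. Walk through each task:
  - task 1 (Implement): project_id=4 -> matches Alpha
  - task 2 (Design): project_id=5 -> matches Orion
  - task 3 (Test): project_id=4 -> matches Alpha
  - task 4 (Setup): project_id=2 -> matches Vega
  - task 5 (Refactor): project_id=5 -> matches Orion
  - task 6 (Optimize): project_id=NULL, no match -> dropped
So 1 of 6 rows is dropped.

SQL:
SELECT a.name, b.name AS project
FROM tasks a
INNER JOIN projects b ON a.project_id = b.id

Result:
name      | project
----------+--------
Implement | Alpha  
Design    | Orion  
Test      | Alpha  
Setup     | Vega   
Refactor  | Orion  


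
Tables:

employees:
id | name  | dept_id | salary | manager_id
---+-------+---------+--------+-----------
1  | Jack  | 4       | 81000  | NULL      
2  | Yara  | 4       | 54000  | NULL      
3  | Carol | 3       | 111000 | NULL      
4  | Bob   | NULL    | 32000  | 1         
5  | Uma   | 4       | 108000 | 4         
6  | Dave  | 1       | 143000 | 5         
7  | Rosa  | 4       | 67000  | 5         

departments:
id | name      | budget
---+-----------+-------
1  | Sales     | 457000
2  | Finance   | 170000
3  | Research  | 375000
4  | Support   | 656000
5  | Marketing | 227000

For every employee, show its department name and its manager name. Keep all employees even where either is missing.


Two LEFT JOINs from the same base table employees: one to departments via dept_id, one to employees itself via manager_id. Both are LEFT so every employee is preserved.
Match against departments:
  - employee 1 (Jack): dept_id=4 -> matches Support
  - employee 2 (Yara): dept_id=4 -> matches Support
  - employee 3 (Carol): dept_id=3 -> matches Research
  - employee 4 (Bob): dept_id=NULL, no match -> kept with NULL
  - employee 5 (Uma): dept_id=4 -> matches Support
  - employee 6 (Dave): dept_id=1 -> matches Sales
  - employee 7 (Rosa): dept_id=4 -> matches Support
Match against employees (self):
  - employee 1 (Jack): manager_id=NULL -> NULL
  - employee 2 (Yara): manager_id=NULL -> NULL
  - employee 3 (Carol): manager_id=NULL -> NULL
  - employee 4 (Bob): manager_id=1 -> Jack
  - employee 5 (Uma): manager_id=4 -> Bob
  - employee 6 (Dave): manager_id=5 -> Uma
  - employee 7 (Rosa): manager_id=5 -> Uma

SQL:
SELECT a.name, b.name AS department, c.name AS manager
FROM employees a
LEFT JOIN departments b ON a.dept_id = b.id
LEFT JOIN employees c ON a.manager_id = c.id

Result:
name  | department | manager
------+------------+--------
Jack  | Support    | NULL   
Yara  | Support    | NULL   
Carol | Research   | NULL   
Bob   | NULL       | Jack   
Uma   | Support    | Bob    
Dave  | Sales      | Uma    
Rosa  | Support    | Uma    


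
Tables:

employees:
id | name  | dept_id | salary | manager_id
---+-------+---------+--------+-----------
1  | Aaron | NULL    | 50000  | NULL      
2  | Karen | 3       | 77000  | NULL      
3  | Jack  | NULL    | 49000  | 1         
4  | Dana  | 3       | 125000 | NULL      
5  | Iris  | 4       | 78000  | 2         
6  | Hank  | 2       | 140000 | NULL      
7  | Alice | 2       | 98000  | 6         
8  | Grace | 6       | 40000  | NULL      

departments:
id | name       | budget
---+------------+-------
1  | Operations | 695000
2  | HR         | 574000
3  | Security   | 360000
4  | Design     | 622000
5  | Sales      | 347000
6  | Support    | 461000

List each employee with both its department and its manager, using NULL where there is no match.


Two LEFT JOINs from the same base table employees: one to departments via dept_id, one to employees itself via manager_id. Both are LEFT so every employee is preserved.
Match against departments:
  - employee 1 (Aaron): dept_id=NULL, no match -> kept with NULL
  - employee 2 (Karen): dept_id=3 -> matches Security
  - employee 3 (Jack): dept_id=NULL, no match -> kept with NULL
  - employee 4 (Dana): dept_id=3 -> matches Security
  - employee 5 (Iris): dept_id=4 -> matches Design
  - employee 6 (Hank): dept_id=2 -> matches HR
  - employee 7 (Alice): dept_id=2 -> matches HR
  - employee 8 (Grace): dept_id=6 -> matches Support
Match against employees (self):
  - employee 1 (Aaron): manager_id=NULL -> NULL
  - employee 2 (Karen): manager_id=NULL -> NULL
  - employee 3 (Jack): manager_id=1 -> Aaron
  - employee 4 (Dana): manager_id=NULL -> NULL
  - employee 5 (Iris): manager_id=2 -> Karen
  - employee 6 (Hank): manager_id=NULL -> NULL
  - employee 7 (Alice): manager_id=6 -> Hank
  - employee 8 (Grace): manager_id=NULL -> NULL

SQL:
SELECT a.name, b.name AS department, c.name AS manager
FROM employees a
LEFT JOIN departments b ON a.dept_id = b.id
LEFT JOIN employees c ON a.manager_id = c.id

Result:
name  | department | manager
------+------------+--------
Aaron | NULL       | NULL   
Karen | Security   | NULL   
Jack  | NULL       | Aaron  
Dana  | Security   | NULL   
Iris  | Design     | Karen  
Hank  | HR         | NULL   
Alice | HR         | Hank   
Grace | Support    | NULL   


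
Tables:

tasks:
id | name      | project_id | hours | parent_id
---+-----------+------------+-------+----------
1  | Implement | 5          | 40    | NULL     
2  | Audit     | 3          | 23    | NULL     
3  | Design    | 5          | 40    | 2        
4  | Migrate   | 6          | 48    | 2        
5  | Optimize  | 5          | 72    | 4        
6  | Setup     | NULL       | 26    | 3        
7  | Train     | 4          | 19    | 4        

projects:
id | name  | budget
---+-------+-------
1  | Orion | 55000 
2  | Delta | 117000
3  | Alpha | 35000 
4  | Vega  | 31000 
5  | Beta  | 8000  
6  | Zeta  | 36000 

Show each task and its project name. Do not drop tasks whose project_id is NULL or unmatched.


LEFT JOIN keeps every row from tasks (the left table); where project_id has no match in projects, the project columns become NULL. Walk through each task:
  - task 1 (Implement): project_id=5 -> matches Beta
  - task 2 (Audit): project_id=3 -> matches Alpha
  - task 3 (Design): project_id=5 -> matches Beta
  - task 4 (Migrate): project_id=6 -> matches Zeta
  - task 5 (Optimize): project_id=5 -> matches Beta
  - task 6 (Setup): project_id=NULL, no match -> kept with NULL
  - task 7 (Train): project_id=4 -> matches Vega
All 7 rows appear; 1 has NULL project.

SQL:
SELECT a.name, b.name AS project
FROM tasks a
LEFT JOIN projects b ON a.project_id = b.id

Result:
name      | project
----------+--------
Implement | Beta   
Audit     | Alpha  
Design    | Beta   
Migrate   | Zeta   
Optimize  | Beta   
Setup     | NULL   
Train     | Vega   


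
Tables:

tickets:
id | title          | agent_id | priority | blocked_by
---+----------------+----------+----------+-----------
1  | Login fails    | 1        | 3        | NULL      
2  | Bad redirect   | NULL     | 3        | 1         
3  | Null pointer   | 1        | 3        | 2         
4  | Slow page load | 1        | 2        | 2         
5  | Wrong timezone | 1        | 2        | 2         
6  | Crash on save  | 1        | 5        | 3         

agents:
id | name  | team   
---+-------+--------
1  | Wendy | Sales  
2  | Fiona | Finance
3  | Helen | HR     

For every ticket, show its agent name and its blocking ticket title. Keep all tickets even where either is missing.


Two LEFT JOINs from the same base table tickets: one to agents via agent_id, one to tickets itself via blocked_by. Both are LEFT so every ticket is preserved.
Match against agents:
  - ticket 1 (Login fails): agent_id=1 -> matches Wendy
  - ticket 2 (Bad redirect): agent_id=NULL, no match -> kept with NULL
  - ticket 3 (Null pointer): agent_id=1 -> matches Wendy
  - ticket 4 (Slow page load): agent_id=1 -> matches Wendy
  - ticket 5 (Wrong timezone): agent_id=1 -> matches Wendy
  - ticket 6 (Crash on save): agent_id=1 -> matches Wendy
Match against tickets (self):
  - ticket 1 (Login fails): blocked_by=NULL -> NULL
  - ticket 2 (Bad redirect): blocked_by=1 -> Login fails
  - ticket 3 (Null pointer): blocked_by=2 -> Bad redirect
  - ticket 4 (Slow page load): blocked_by=2 -> Bad redirect
  - ticket 5 (Wrong timezone): blocked_by=2 -> Bad redirect
  - ticket 6 (Crash on save): blocked_by=3 -> Null pointer

SQL:
SELECT a.title, b.name AS agent, c.title AS blocked_by
FROM tickets a
LEFT JOIN agents b ON a.agent_id = b.id
LEFT JOIN tickets c ON a.blocked_by = c.id

Result:
title          | agent | blocked_by  
---------------+-------+-------------
Login fails    | Wendy | NULL        
Bad redirect   | NULL  | Login fails 
Null pointer   | Wendy | Bad redirect
Slow page load | Wendy | Bad redirect
Wrong timezone | Wendy | Bad redirect
Crash on save  | Wendy | Null pointer


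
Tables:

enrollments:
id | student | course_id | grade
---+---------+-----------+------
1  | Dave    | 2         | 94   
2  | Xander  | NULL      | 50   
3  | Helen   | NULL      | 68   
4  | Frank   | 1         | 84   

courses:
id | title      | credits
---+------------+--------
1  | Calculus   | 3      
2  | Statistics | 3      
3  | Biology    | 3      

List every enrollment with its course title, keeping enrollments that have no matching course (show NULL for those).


LEFT JOIN keeps every row from enrollments (the left table); where course_id has no match in courses, the course columns become NULL. Walk through each enrollment:
  - enrollment 1 (Dave): course_id=2 -> matches Statistics
  - enrollment 2 (Xander): course_id=NULL, no match -> kept with NULL
  - enrollment 3 (Helen): course_id=NULL, no match -> kept with NULL
  - enrollment 4 (Frank): course_id=1 -> matches Calculus
All 4 rows appear; 2 have NULL course.

SQL:
SELECT a.student, b.title AS course
FROM enrollments a
LEFT JOIN courses b ON a.course_id = b.id

Result:
student | course    
--------+-----------
Dave    | Statistics
Xander  | NULL      
Helen   | NULL      
Frank   | Calculus  


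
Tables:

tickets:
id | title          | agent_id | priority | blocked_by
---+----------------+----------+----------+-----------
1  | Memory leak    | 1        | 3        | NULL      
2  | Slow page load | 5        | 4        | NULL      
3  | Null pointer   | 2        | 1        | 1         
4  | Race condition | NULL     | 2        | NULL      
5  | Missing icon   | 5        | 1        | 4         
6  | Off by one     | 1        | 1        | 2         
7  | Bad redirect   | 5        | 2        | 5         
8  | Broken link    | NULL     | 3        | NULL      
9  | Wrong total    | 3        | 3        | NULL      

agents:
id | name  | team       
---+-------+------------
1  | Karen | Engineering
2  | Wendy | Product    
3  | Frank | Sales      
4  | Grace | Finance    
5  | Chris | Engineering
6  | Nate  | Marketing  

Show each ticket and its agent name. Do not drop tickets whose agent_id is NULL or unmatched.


LEFT JOIN keeps every row from tickets (the left table); where agent_id has no match in agents, the agent columns become NULL. Walk through each ticket:
  - ticket 1 (Memory leak): agent_id=1 -> matches Karen
  - ticket 2 (Slow page load): agent_id=5 -> matches Chris
  - ticket 3 (Null pointer): agent_id=2 -> matches Wendy
  - ticket 4 (Race condition): agent_id=NULL, no match -> kept with NULL
  - ticket 5 (Missing icon): agent_id=5 -> matches Chris
  - ticket 6 (Off by one): agent_id=1 -> matches Karen
  - ticket 7 (Bad redirect): agent_id=5 -> matches Chris
  - ticket 8 (Broken link): agent_id=NULL, no match -> kept with NULL
  - ticket 9 (Wrong total): agent_id=3 -> matches Frank
All 9 rows appear; 2 have NULL agent.

SQL:
SELECT a.title, b.name AS agent
FROM tickets a
LEFT JOIN agents b ON a.agent_id = b.id

Result:
title          | agent
---------------+------
Memory leak    | Karen
Slow page load | Chris
Null pointer   | Wendy
Race condition | NULL 
Missing icon   | Chris
Off by one     | Karen
Bad redirect   | Chris
Broken link    | NULL 
Wrong total    | Frank


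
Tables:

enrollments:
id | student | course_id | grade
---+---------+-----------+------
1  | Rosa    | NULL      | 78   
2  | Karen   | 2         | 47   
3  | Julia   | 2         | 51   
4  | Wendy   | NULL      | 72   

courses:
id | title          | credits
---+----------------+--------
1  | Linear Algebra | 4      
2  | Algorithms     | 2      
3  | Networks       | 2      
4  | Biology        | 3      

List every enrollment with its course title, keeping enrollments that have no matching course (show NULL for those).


LEFT JOIN keeps every row from enrollments (the left table); where course_id has no match in courses, the course columns become NULL. Walk through each enrollment:
  - enrollment 1 (Rosa): course_id=NULL, no match -> kept with NULL
  - enrollment 2 (Karen): course_id=2 -> matches Algorithms
  - enrollment 3 (Julia): course_id=2 -> matches Algorithms
  - enrollment 4 (Wendy): course_id=NULL, no match -> kept with NULL
All 4 rows appear; 2 have NULL course.

SQL:
SELECT a.student, b.title AS course
FROM enrollments a
LEFT JOIN courses b ON a.course_id = b.id

Result:
student | course    
--------+-----------
Rosa    | NULL      
Karen   | Algorithms
Julia   | Algorithms
Wendy   | NULL      


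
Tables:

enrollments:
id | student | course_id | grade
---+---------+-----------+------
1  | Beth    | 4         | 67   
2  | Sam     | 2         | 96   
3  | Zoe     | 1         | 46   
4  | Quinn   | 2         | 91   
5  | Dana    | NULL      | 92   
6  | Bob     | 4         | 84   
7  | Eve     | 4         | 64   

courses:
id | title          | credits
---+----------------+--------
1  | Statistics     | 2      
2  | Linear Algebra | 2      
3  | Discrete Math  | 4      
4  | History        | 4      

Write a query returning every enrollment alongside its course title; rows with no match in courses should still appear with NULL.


LEFT JOIN keeps every row from enrollments (the left table); where course_id has no match in courses, the course columns become NULL. Walk through each enrollment:
  - enrollment 1 (Beth): course_id=4 -> matches History
  - enrollment 2 (Sam): course_id=2 -> matches Linear Algebra
  - enrollment 3 (Zoe): course_id=1 -> matches Statistics
  - enrollment 4 (Quinn): course_id=2 -> matches Linear Algebra
  - enrollment 5 (Dana): course_id=NULL, no match -> kept with NULL
  - enrollment 6 (Bob): course_id=4 -> matches History
  - enrollment 7 (Eve): course_id=4 -> matches History
All 7 rows appear; 1 has NULL course.

SQL:
SELECT a.student, b.title AS course
FROM enrollments a
LEFT JOIN courses b ON a.course_id = b.id

Result:
student | course        
--------+---------------
Beth    | History       
Sam     | Linear Algebra
Zoe     | Statistics    
Quinn   | Linear Algebra
Dana    | NULL          
Bob     | History       
Eve     | History       


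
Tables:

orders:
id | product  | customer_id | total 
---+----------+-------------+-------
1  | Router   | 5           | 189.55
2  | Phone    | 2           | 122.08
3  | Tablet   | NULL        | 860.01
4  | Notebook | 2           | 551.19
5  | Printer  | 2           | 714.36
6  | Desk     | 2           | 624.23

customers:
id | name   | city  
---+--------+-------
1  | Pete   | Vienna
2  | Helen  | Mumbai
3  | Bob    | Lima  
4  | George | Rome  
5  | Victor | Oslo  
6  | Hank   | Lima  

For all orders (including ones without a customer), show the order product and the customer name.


LEFT JOIN keeps every row from orders (the left table); where customer_id has no match in customers, the customer columns become NULL. Walk through each order:
  - order 1 (Router): customer_id=5 -> matches Victor
  - order 2 (Phone): customer_id=2 -> matches Helen
  - order 3 (Tablet): customer_id=NULL, no match -> kept with NULL
  - order 4 (Notebook): customer_id=2 -> matches Helen
  - order 5 (Printer): customer_id=2 -> matches Helen
  - order 6 (Desk): customer_id=2 -> matches Helen
All 6 rows appear; 1 has NULL customer.

SQL:
SELECT a.product, b.name AS customer
FROM orders a
LEFT JOIN customers b ON a.customer_id = b.id

Result:
product  | customer
---------+---------
Router   | Victor  
Phone    | Helen   
Tablet   | NULL    
Notebook | Helen   
Printer  | Helen   
Desk     | Helen   


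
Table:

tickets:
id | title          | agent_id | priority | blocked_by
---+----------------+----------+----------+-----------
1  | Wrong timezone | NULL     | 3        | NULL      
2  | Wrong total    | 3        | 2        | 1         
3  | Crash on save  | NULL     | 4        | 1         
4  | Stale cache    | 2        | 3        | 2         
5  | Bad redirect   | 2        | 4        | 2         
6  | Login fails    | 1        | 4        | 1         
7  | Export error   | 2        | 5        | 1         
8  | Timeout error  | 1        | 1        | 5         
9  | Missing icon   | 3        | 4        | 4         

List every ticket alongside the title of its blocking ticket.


This is a self-join: tickets is joined to a second copy of itself, matching each row's blocked_by to another row's id. Use LEFT JOIN so rows with blocked_by=NULL are kept.
  - ticket 1 (Wrong timezone): blocked_by=NULL -> NULL
  - ticket 2 (Wrong total): blocked_by=1 -> Wrong timezone
  - ticket 3 (Crash on save): blocked_by=1 -> Wrong timezone
  - ticket 4 (Stale cache): blocked_by=2 -> Wrong total
  - ticket 5 (Bad redirect): blocked_by=2 -> Wrong total
  - ticket 6 (Login fails): blocked_by=1 -> Wrong timezone
  - ticket 7 (Export error): blocked_by=1 -> Wrong timezone
  - ticket 8 (Timeout error): blocked_by=5 -> Bad redirect
  - ticket 9 (Missing icon): blocked_by=4 -> Stale cache

SQL:
SELECT a.title AS item, b.title AS blocked_by
FROM tickets a
LEFT JOIN tickets b ON a.blocked_by = b.id

Result:
item           | blocked_by    
---------------+---------------
Wrong timezone | NULL          
Wrong total    | Wrong timezone
Crash on save  | Wrong timezone
Stale cache    | Wrong total   
Bad redirect   | Wrong total   
Login fails    | Wrong timezone
Export error   | Wrong timezone
Timeout error  | Bad redirect  
Missing icon   | Stale cache   


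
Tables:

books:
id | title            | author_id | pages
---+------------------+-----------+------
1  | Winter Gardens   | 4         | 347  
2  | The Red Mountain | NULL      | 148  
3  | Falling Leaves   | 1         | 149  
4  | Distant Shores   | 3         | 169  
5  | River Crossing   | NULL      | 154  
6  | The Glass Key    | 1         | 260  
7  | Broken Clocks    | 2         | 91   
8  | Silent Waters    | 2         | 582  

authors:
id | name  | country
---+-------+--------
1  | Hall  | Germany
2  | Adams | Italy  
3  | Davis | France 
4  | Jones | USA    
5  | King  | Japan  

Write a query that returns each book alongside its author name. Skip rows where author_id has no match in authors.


INNER JOIN keeps only books rows whose author_id matches an id in authors. Walk through each book:
  - book 1 (Winter Gardens): author_id=4 -> matches Jones
  - book 2 (The Red Mountain): author_id=NULL, no match -> dropped
  - book 3 (Falling Leaves): author_id=1 -> matches Hall
  - book 4 (Distant Shores): author_id=3 -> matches Davis
  - book 5 (River Crossing): author_id=NULL, no match -> dropped
  - book 6 (The Glass Key): author_id=1 -> matches Hall
  - book 7 (Broken Clocks): author_id=2 -> matches Adams
  - book 8 (Silent Waters): author_id=2 -> matches Adams
So 2 of 8 rows are dropped.

SQL:
SELECT a.title, b.name AS author
FROM books a
INNER JOIN authors b ON a.author_id = b.id

Result:
title          | author
---------------+-------
Winter Gardens | Jones 
Falling Leaves | Hall  
Distant Shores | Davis 
The Glass Key  | Hall  
Broken Clocks  | Adams 
Silent Waters  | Adams 


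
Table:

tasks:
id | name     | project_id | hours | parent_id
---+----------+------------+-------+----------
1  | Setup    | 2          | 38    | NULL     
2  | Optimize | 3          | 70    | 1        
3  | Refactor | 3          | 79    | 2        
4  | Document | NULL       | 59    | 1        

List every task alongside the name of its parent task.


This is a self-join: tasks is joined to a second copy of itself, matching each row's parent_id to another row's id. Use LEFT JOIN so rows with parent_id=NULL are kept.
  - task 1 (Setup): parent_id=NULL -> NULL
  - task 2 (Optimize): parent_id=1 -> Setup
  - task 3 (Refactor): parent_id=2 -> Optimize
  - task 4 (Document): parent_id=1 -> Setup

SQL:
SELECT a.name AS item, b.name AS parent
FROM tasks a
LEFT JOIN tasks b ON a.parent_id = b.id

Result:
item     | parent  
---------+---------
Setup    | NULL    
Optimize | Setup   
Refactor | Optimize
Document | Setup   


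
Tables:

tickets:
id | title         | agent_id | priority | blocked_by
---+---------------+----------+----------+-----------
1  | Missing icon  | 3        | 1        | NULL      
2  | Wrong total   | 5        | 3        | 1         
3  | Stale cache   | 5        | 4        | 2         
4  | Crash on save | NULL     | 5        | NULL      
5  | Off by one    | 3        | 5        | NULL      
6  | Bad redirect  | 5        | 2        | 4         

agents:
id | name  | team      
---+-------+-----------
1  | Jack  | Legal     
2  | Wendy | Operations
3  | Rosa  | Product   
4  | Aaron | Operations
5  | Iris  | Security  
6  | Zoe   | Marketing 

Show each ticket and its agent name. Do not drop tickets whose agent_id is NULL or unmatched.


LEFT JOIN keeps every row from tickets (the left table); where agent_id has no match in agents, the agent columns become NULL. Walk through each ticket:
  - ticket 1 (Missing icon): agent_id=3 -> matches Rosa
  - ticket 2 (Wrong total): agent_id=5 -> matches Iris
  - ticket 3 (Stale cache): agent_id=5 -> matches Iris
  - ticket 4 (Crash on save): agent_id=NULL, no match -> kept with NULL
  - ticket 5 (Off by one): agent_id=3 -> matches Rosa
  - ticket 6 (Bad redirect): agent_id=5 -> matches Iris
All 6 rows appear; 1 has NULL agent.

SQL:
SELECT a.title, b.name AS agent
FROM tickets a
LEFT JOIN agents b ON a.agent_id = b.id

Result:
title         | agent
--------------+------
Missing icon  | Rosa 
Wrong total   | Iris 
Stale cache   | Iris 
Crash on save | NULL 
Off by one    | Rosa 
Bad redirect  | Iris 


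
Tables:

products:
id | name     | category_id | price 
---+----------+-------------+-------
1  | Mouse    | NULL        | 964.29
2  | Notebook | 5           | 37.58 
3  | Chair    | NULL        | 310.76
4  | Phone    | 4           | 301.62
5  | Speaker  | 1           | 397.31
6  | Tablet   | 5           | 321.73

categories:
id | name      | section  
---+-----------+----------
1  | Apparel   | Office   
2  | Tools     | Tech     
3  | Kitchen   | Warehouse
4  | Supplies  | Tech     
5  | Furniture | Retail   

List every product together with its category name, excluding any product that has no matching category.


INNER JOIN keeps only products rows whose category_id matches an id in categories. Walk through each product:
  - product 1 (Mouse): category_id=NULL, no match -> dropped
  - product 2 (Notebook): category_id=5 -> matches Furniture
  - product 3 (Chair): category_id=NULL, no match -> dropped
  - product 4 (Phone): category_id=4 -> matches Supplies
  - product 5 (Speaker): category_id=1 -> matches Apparel
  - product 6 (Tablet): category_id=5 -> matches Furniture
So 2 of 6 rows are dropped.

SQL:
SELECT a.name, b.name AS category
FROM products a
INNER JOIN categories b ON a.category_id = b.id

Result:
name     | category 
---------+----------
Notebook | Furniture
Phone    | Supplies 
Speaker  | Apparel  
Tablet   | Furniture


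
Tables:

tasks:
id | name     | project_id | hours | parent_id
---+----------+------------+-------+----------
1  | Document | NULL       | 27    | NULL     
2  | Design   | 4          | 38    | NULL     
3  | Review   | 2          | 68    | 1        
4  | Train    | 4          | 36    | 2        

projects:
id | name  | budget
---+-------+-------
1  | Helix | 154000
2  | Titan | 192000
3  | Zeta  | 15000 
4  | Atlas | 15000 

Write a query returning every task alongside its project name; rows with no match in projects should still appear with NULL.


LEFT JOIN keeps every row from tasks (the left table); where project_id has no match in projects, the project columns become NULL. Walk through each task:
  - task 1 (Document): project_id=NULL, no match -> kept with NULL
  - task 2 (Design): project_id=4 -> matches Atlas
  - task 3 (Review): project_id=2 -> matches Titan
  - task 4 (Train): project_id=4 -> matches Atlas
All 4 rows appear; 1 has NULL project.

SQL:
SELECT a.name, b.name AS project
FROM tasks a
LEFT JOIN projects b ON a.project_id = b.id

Result:
name     | project
---------+--------
Document | NULL   
Design   | Atlas  
Review   | Titan  
Train    | Atlas  


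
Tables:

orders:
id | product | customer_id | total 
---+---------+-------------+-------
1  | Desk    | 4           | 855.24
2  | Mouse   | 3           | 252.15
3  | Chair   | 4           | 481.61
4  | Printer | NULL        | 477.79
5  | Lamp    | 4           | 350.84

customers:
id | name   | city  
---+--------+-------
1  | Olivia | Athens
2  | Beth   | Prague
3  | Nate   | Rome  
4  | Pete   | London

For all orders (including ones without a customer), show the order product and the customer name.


LEFT JOIN keeps every row from orders (the left table); where customer_id has no match in customers, the customer columns become NULL. Walk through each order:
  - order 1 (Desk): customer_id=4 -> matches Pete
  - order 2 (Mouse): customer_id=3 -> matches Nate
  - order 3 (Chair): customer_id=4 -> matches Pete
  - order 4 (Printer): customer_id=NULL, no match -> kept with NULL
  - order 5 (Lamp): customer_id=4 -> matches Pete
All 5 rows appear; 1 has NULL customer.

SQL:
SELECT a.product, b.name AS customer
FROM orders a
LEFT JOIN customers b ON a.customer_id = b.id

Result:
product | customer
--------+---------
Desk    | Pete    
Mouse   | Nate    
Chair   | Pete    
Printer | NULL    
Lamp    | Pete    


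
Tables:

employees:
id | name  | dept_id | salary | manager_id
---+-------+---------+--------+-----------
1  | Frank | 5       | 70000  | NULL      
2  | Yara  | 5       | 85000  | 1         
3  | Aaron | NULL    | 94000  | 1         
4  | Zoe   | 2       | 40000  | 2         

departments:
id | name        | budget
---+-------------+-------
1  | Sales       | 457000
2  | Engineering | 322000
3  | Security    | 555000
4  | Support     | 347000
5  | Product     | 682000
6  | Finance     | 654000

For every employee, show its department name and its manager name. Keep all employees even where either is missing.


Two LEFT JOINs from the same base table employees: one to departments via dept_id, one to employees itself via manager_id. Both are LEFT so every employee is preserved.
Match against departments:
  - employee 1 (Frank): dept_id=5 -> matches Product
  - employee 2 (Yara): dept_id=5 -> matches Product
  - employee 3 (Aaron): dept_id=NULL, no match -> kept with NULL
  - employee 4 (Zoe): dept_id=2 -> matches Engineering
Match against employees (self):
  - employee 1 (Frank): manager_id=NULL -> NULL
  - employee 2 (Yara): manager_id=1 -> Frank
  - employee 3 (Aaron): manager_id=1 -> Frank
  - employee 4 (Zoe): manager_id=2 -> Yara

SQL:
SELECT a.name, b.name AS department, c.name AS manager
FROM employees a
LEFT JOIN departments b ON a.dept_id = b.id
LEFT JOIN employees c ON a.manager_id = c.id

Result:
name  | department  | manager
------+-------------+--------
Frank | Product     | NULL   
Yara  | Product     | Frank  
Aaron | NULL        | Frank  
Zoe   | Engineering | Yara   


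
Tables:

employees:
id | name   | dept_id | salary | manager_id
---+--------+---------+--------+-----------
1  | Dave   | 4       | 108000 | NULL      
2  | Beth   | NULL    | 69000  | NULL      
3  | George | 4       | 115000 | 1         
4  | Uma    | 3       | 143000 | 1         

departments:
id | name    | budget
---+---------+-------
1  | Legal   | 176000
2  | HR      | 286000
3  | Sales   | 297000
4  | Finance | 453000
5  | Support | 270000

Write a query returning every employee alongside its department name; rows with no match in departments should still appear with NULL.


LEFT JOIN keeps every row from employees (the left table); where dept_id has no match in departments, the department columns become NULL. Walk through each employee:
  - employee 1 (Dave): dept_id=4 -> matches Finance
  - employee 2 (Beth): dept_id=NULL, no match -> kept with NULL
  - employee 3 (George): dept_id=4 -> matches Finance
  - employee 4 (Uma): dept_id=3 -> matches Sales
All 4 rows appear; 1 has NULL department.

SQL:
SELECT a.name, b.name AS department
FROM employees a
LEFT JOIN departments b ON a.dept_id = b.id

Result:
name   | department
-------+-----------
Dave   | Finance   
Beth   | NULL      
George | Finance   
Uma    | Sales     


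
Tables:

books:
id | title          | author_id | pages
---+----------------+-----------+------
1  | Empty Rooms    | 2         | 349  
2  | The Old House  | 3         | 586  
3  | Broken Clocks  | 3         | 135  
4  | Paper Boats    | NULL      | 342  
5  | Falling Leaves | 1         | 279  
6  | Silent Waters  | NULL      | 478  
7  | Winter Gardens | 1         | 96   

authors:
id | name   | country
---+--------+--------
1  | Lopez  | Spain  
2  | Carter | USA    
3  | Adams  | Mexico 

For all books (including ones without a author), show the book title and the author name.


LEFT JOIN keeps every row from books (the left table); where author_id has no match in authors, the author columns become NULL. Walk through each book:
  - book 1 (Empty Rooms): author_id=2 -> matches Carter
  - book 2 (The Old House): author_id=3 -> matches Adams
  - book 3 (Broken Clocks): author_id=3 -> matches Adams
  - book 4 (Paper Boats): author_id=NULL, no match -> kept with NULL
  - book 5 (Falling Leaves): author_id=1 -> matches Lopez
  - book 6 (Silent Waters): author_id=NULL, no match -> kept with NULL
  - book 7 (Winter Gardens): author_id=1 -> matches Lopez
All 7 rows appear; 2 have NULL author.

SQL:
SELECT a.title, b.name AS author
FROM books a
LEFT JOIN authors b ON a.author_id = b.id

Result:
title          | author
---------------+-------
Empty Rooms    | Carter
The Old House  | Adams 
Broken Clocks  | Adams 
Paper Boats    | NULL  
Falling Leaves | Lopez 
Silent Waters  | NULL  
Winter Gardens | Lopez 


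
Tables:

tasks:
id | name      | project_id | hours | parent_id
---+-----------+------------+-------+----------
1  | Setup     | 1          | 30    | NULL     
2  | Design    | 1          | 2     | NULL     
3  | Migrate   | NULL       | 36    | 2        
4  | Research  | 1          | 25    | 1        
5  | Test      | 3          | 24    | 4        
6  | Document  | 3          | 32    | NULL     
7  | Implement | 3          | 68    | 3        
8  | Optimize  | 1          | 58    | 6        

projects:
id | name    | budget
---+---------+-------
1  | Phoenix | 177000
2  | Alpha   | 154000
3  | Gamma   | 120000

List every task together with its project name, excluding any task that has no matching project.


INNER JOIN keeps only tasks rows whose project_id matches an id in projects. Walk through each task:
  - task 1 (Setup): project_id=1 -> matches Phoenix
  - task 2 (Design): project_id=1 -> matches Phoenix
  - task 3 (Migrate): project_id=NULL, no match -> dropped
  - task 4 (Research): project_id=1 -> matches Phoenix
  - task 5 (Test): project_id=3 -> matches Gamma
  - task 6 (Document): project_id=3 -> matches Gamma
  - task 7 (Implement): project_id=3 -> matches Gamma
  - task 8 (Optimize): project_id=1 -> matches Phoenix
So 1 of 8 rows is dropped.

SQL:
SELECT a.name, b.name AS project
FROM tasks a
INNER JOIN projects b ON a.project_id = b.id

Result:
name      | project
----------+--------
Setup     | Phoenix
Design    | Phoenix
Research  | Phoenix
Test      | Gamma  
Document  | Gamma  
Implement | Gamma  
Optimize  | Phoenix


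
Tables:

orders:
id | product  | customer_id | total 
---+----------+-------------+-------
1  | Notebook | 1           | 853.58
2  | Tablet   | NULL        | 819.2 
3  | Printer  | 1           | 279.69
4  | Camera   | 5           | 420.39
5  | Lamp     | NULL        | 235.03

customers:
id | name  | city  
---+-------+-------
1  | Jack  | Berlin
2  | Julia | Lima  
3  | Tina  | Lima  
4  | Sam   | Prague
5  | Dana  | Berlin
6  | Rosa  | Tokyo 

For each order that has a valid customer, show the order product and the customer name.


INNER JOIN keeps only orders rows whose customer_id matches an id in customers. Walk through each order:
  - order 1 (Notebook): customer_id=1 -> matches Jack
  - order 2 (Tablet): customer_id=NULL, no match -> dropped
  - order 3 (Printer): customer_id=1 -> matches Jack
  - order 4 (Camera): customer_id=5 -> matches Dana
  - order 5 (Lamp): customer_id=NULL, no match -> dropped
So 2 of 5 rows are dropped.

SQL:
SELECT a.product, b.name AS customer
FROM orders a
INNER JOIN customers b ON a.customer_id = b.id

Result:
product  | customer
---------+---------
Notebook | Jack    
Printer  | Jack    
Camera   | Dana    


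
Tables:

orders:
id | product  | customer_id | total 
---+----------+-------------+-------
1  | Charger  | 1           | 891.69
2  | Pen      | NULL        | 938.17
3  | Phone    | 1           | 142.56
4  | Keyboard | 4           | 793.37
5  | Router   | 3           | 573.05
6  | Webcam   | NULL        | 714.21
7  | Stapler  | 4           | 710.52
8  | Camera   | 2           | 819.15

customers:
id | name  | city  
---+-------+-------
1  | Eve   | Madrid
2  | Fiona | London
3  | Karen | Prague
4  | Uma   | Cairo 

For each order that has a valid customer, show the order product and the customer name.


INNER JOIN keeps only orders rows whose customer_id matches an id in customers. Walk through each order:
  - order 1 (Charger): customer_id=1 -> matches Eve
  - order 2 (Pen): customer_id=NULL, no match -> dropped
  - order 3 (Phone): customer_id=1 -> matches Eve
  - order 4 (Keyboard): customer_id=4 -> matches Uma
  - order 5 (Router): customer_id=3 -> matches Karen
  - order 6 (Webcam): customer_id=NULL, no match -> dropped
  - order 7 (Stapler): customer_id=4 -> matches Uma
  - order 8 (Camera): customer_id=2 -> matches Fiona
So 2 of 8 rows are dropped.

SQL:
SELECT a.product, b.name AS customer
FROM orders a
INNER JOIN customers b ON a.customer_id = b.id

Result:
product  | customer
---------+---------
Charger  | Eve     
Phone    | Eve     
Keyboard | Uma     
Router   | Karen   
Stapler  | Uma     
Camera   | Fiona   
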